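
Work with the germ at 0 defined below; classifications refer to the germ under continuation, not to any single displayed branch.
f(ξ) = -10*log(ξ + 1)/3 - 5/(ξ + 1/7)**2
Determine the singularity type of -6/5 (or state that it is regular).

The point is a regular point.

Denominator factors: ξ + 1/7 = -37/35 at ξ = -6/5 — none vanishes.
Branch term log(1 - ξ/(-1)): argument at -6/5 is -1/5, nonzero, so -6/5 is not its branch point (a point on a principal cut is still regular for the continued germ).
So the germ continues analytically to -6/5.


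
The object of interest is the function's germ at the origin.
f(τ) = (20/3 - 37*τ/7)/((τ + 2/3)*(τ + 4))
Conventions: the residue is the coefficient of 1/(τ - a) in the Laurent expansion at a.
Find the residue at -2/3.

The residue is 107/35.

At the order-1 pole -2/3 set g(τ) = (τ - (-2/3))*f(τ) = (20/3 - 37*τ/7)/(τ + 4).
Simple pole: residue = g(a) at a = -2/3, which is 107/35.


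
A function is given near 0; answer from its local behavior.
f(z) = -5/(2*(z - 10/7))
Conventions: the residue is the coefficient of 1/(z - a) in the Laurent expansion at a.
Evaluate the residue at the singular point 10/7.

The residue is -5/2.

At the order-1 pole 10/7 set g(z) = (z - (10/7))*f(z) = -5/2.
Simple pole: residue = g(a) at a = 10/7, which is -5/2.


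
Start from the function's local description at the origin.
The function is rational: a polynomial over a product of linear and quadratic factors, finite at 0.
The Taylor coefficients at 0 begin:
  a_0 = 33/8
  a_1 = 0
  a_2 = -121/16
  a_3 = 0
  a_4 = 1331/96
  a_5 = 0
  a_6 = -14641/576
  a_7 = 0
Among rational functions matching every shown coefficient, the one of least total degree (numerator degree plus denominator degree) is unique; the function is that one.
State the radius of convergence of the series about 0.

No rational of total degree below 2 reproduces all 8 coefficients; solving the [0/2] Pade equations on them gives f(δ) = 9/(4*(δ**2 + 6/11)), whose expansion matches every shown term.
Denominator factor (δ**2 + 6/11): discriminant -24/11, complex-conjugate roots ((1/11)*sqrt(66))*i and -((1/11)*sqrt(66))*i; poles of order 1, moduli (1/11)*sqrt(66) and (1/11)*sqrt(66).
The radius of convergence is the smallest modulus among the singular points: (1/11)*sqrt(66).

The radius of convergence is (1/11)*sqrt(66).


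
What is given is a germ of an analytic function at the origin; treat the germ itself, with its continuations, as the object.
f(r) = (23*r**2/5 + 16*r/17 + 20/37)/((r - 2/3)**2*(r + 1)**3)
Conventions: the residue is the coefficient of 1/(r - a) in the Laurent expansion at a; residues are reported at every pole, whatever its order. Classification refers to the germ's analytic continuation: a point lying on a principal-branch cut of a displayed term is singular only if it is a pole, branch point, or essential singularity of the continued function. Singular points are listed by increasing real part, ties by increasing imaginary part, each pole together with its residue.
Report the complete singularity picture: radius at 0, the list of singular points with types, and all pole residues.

Radius of convergence at 0: 2/3.
At -1: a pole of order 3; residue -548604/1965625.
At 2/3: a pole of order 2; residue 548604/1965625.

Denominator factor (r + 1)^3: pole of order 3 at -1, modulus 1.
Denominator factor (r - 2/3)^2: pole of order 2 at 2/3, modulus 2/3.
The radius of convergence is the smallest modulus among the singular points: 2/3.
At the order-3 pole -1 set g(r) = (r - (-1))^3*f(r) = (23*r**2/5 + 16*r/17 + 20/37)/(r - 2/3)**2.
Order-3 pole: residue = g''(a)/2; g''(-1) = -1097208/1965625, so the residue is -548604/1965625.
At the order-2 pole 2/3 set g(r) = (r - (2/3))^2*f(r) = (23*r**2/5 + 16*r/17 + 20/37)/(r + 1)**3.
Order-2 pole: residue = g'(a); g'(2/3) = 548604/1965625, so the residue is 548604/1965625.
List the singular points by increasing real part (a conjugate pair: the negative imaginary part first).


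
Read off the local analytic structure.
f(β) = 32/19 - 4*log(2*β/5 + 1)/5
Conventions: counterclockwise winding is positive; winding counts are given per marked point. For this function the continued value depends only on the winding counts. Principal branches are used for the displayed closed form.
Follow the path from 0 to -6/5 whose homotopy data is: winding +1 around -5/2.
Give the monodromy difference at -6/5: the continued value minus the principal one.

Continued minus principal equals -(8/5)*pi*i.

The rational part is single-valued and drops out of the difference; each branch term changes only by its own monodromy.
(-4/5)*log(1 - β/(-5/2)): each positive loop around -5/2 adds 2*pi*i to the log, so winding +1 contributes (-4/5)*(1)*2*pi*i = -(8/5)*pi*i.
Summing the contributions at β = -6/5 gives -(8/5)*pi*i.


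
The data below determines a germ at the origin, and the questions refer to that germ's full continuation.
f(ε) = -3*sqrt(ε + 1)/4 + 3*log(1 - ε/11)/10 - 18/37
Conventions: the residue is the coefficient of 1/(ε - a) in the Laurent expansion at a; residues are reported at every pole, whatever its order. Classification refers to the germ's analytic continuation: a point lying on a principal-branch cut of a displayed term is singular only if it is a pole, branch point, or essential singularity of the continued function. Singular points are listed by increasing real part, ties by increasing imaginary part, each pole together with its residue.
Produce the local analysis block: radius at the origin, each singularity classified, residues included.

Radius of convergence at 0: 1.
At -1: an algebraic (square-root) branch point.
At 11: a logarithmic branch point.

Branch term (-3/4)*sqrt(1 - ε/(-1)): its argument vanishes at ε = -1, a square-root branch point, modulus 1.
Branch term (3/10)*log(1 - ε/(11)): its argument vanishes at ε = 11, a logarithmic branch point, modulus 11.
The radius of convergence is the smallest modulus among the singular points: 1.
List the singular points by increasing real part (a conjugate pair: the negative imaginary part first).


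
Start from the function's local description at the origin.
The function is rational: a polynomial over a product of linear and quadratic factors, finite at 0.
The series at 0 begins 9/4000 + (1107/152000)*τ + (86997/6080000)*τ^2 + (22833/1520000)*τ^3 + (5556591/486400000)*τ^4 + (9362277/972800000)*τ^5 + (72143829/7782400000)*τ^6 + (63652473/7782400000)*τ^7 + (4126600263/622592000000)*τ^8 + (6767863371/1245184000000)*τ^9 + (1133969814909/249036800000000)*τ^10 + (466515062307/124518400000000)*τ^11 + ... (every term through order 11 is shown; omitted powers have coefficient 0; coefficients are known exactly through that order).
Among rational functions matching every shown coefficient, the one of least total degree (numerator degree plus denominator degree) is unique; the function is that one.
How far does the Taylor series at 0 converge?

The radius of convergence is 4/3.

No rational of total degree below 10 reproduces all 12 coefficients; solving the [2/8] Pade equations on them gives f(τ) = (4*τ**2/3 + 33*τ/38 + 1/2)/((τ - 4/3)**2*(τ**2 + 5)**3), whose expansion matches every shown term.
Denominator factor (τ - 4/3)^2: pole of order 2 at 4/3, modulus 4/3.
Denominator factor (τ**2 + 5)^3: discriminant -20, complex-conjugate roots (sqrt(5))*i and -(sqrt(5))*i; poles of order 3, moduli sqrt(5) and sqrt(5).
The radius of convergence is the smallest modulus among the singular points: 4/3.


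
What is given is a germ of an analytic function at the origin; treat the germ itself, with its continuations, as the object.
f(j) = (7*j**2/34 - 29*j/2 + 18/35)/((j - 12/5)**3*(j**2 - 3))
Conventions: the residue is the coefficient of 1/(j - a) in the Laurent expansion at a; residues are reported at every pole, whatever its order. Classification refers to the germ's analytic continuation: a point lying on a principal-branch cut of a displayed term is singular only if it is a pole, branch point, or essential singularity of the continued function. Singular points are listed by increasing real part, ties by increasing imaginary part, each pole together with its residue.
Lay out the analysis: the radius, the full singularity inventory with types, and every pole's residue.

Denominator factor (j**2 - 3): discriminant 12, real irrational roots sqrt(3) and -sqrt(3); poles of order 1, moduli sqrt(3) and sqrt(3).
Denominator factor (j - 12/5)^3: pole of order 3 at 12/5, modulus 12/5.
The radius of convergence is the smallest modulus among the singular points: sqrt(3).
The factor j**2 - 3 splits as (j - a)(j - a') with a = -sqrt(3), a' = sqrt(3). At the order-1 pole a set g(j) = (j - a)*f(j) = [(7*j**2/34 - 29*j/2 + 18/35)/(j - 12/5)**3] / (j - a').
Simple pole: residue = g(a) at a = -sqrt(3), which is 202751375/17374476 - (347943775/52123428)*sqrt(3).
The factor j**2 - 3 splits as (j - a)(j - a') with a = sqrt(3), a' = -sqrt(3). At the order-1 pole a set g(j) = (j - a)*f(j) = [(7*j**2/34 - 29*j/2 + 18/35)/(j - 12/5)**3] / (j - a').
Simple pole: residue = g(a) at a = sqrt(3), which is 202751375/17374476 + (347943775/52123428)*sqrt(3).
At the order-3 pole 12/5 set g(j) = (j - (12/5))^3*f(j) = (7*j**2/34 - 29*j/2 + 18/35)/(j**2 - 3).
Order-3 pole: residue = g''(a)/2; g''(12/5) = -202751375/4343619, so the residue is -202751375/8687238.
List the singular points by increasing real part (a conjugate pair: the negative imaginary part first).

Radius of convergence at 0: sqrt(3).
At -sqrt(3): a pole of order 1; residue 202751375/17374476 - (347943775/52123428)*sqrt(3).
At sqrt(3): a pole of order 1; residue 202751375/17374476 + (347943775/52123428)*sqrt(3).
At 12/5: a pole of order 3; residue -202751375/8687238.


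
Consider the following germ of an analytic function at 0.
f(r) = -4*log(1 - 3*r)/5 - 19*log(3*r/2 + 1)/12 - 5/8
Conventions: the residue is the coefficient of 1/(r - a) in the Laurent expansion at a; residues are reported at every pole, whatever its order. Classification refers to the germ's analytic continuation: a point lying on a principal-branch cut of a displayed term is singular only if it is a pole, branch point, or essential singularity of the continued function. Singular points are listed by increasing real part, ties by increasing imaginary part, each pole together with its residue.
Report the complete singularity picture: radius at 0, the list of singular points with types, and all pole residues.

Radius of convergence at 0: 1/3.
At -2/3: a logarithmic branch point.
At 1/3: a logarithmic branch point.

Branch term (-19/12)*log(1 - r/(-2/3)): its argument vanishes at r = -2/3, a logarithmic branch point, modulus 2/3.
Branch term (-4/5)*log(1 - r/(1/3)): its argument vanishes at r = 1/3, a logarithmic branch point, modulus 1/3.
The radius of convergence is the smallest modulus among the singular points: 1/3.
List the singular points by increasing real part (a conjugate pair: the negative imaginary part first).


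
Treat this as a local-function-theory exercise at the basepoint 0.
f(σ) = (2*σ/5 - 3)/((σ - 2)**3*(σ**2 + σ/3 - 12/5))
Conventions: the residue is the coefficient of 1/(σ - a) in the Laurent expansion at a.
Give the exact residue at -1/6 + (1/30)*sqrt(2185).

The residue is 135855/78608 + (55953/1493552)*sqrt(2185).

The factor σ**2 + σ/3 - 12/5 splits as (σ - a)(σ - a') with a = -1/6 + (1/30)*sqrt(2185), a' = -1/6 - (1/30)*sqrt(2185). At the order-1 pole a set g(σ) = (σ - a)*f(σ) = [(2*σ/5 - 3)/(σ - 2)**3] / (σ - a').
Simple pole: residue = g(a) at a = -1/6 + (1/30)*sqrt(2185), which is 135855/78608 + (55953/1493552)*sqrt(2185).


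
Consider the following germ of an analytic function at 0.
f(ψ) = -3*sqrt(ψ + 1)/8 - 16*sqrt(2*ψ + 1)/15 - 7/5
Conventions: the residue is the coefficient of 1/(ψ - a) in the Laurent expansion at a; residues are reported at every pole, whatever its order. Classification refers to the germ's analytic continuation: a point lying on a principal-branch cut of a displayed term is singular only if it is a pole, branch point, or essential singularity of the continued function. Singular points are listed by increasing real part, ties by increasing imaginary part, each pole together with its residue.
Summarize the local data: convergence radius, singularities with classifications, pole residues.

Radius of convergence at 0: 1/2.
At -1: an algebraic (square-root) branch point.
At -1/2: an algebraic (square-root) branch point.

Branch term (-3/8)*sqrt(1 - ψ/(-1)): its argument vanishes at ψ = -1, a square-root branch point, modulus 1.
Branch term (-16/15)*sqrt(1 - ψ/(-1/2)): its argument vanishes at ψ = -1/2, a square-root branch point, modulus 1/2.
The radius of convergence is the smallest modulus among the singular points: 1/2.
List the singular points by increasing real part (a conjugate pair: the negative imaginary part first).


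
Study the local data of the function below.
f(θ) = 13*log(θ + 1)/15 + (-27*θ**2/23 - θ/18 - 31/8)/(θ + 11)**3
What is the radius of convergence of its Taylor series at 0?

The radius of convergence is 1.

Denominator factor (θ + 11)^3: pole of order 3 at -11, modulus 11.
Branch term (13/15)*log(1 - θ/(-1)): its argument vanishes at θ = -1, a logarithmic branch point, modulus 1.
The radius of convergence is the smallest modulus among the singular points: 1.


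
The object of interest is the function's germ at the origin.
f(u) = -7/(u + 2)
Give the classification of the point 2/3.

The point is a regular point.

Denominator factors: u + 2 = 8/3 at u = 2/3 — none vanishes.
So the germ continues analytically to 2/3.


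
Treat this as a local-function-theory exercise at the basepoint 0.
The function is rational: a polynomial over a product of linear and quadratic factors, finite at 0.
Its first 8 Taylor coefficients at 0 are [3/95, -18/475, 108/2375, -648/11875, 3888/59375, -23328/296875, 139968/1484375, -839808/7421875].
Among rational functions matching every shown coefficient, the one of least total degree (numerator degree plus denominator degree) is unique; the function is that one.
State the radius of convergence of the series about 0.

No rational of total degree below 1 reproduces all 8 coefficients; solving the [0/1] Pade equations on them gives f(z) = 1/(38*(z + 5/6)), whose expansion matches every shown term.
Denominator factor (z + 5/6): pole of order 1 at -5/6, modulus 5/6.
The radius of convergence is the smallest modulus among the singular points: 5/6.

The radius of convergence is 5/6.


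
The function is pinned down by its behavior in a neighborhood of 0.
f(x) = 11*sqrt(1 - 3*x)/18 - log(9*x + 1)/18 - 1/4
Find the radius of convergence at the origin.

Branch term (11/18)*sqrt(1 - x/(1/3)): its argument vanishes at x = 1/3, a square-root branch point, modulus 1/3.
Branch term (-1/18)*log(1 - x/(-1/9)): its argument vanishes at x = -1/9, a logarithmic branch point, modulus 1/9.
The radius of convergence is the smallest modulus among the singular points: 1/9.

The radius of convergence is 1/9.


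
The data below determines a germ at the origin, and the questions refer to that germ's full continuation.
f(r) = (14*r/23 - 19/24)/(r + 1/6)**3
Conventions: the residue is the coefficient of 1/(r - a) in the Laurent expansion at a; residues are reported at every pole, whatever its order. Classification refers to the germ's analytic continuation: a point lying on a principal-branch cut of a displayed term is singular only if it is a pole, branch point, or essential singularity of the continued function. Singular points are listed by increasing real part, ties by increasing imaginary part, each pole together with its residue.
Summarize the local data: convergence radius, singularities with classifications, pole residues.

Denominator factor (r + 1/6)^3: pole of order 3 at -1/6, modulus 1/6.
The radius of convergence is the smallest modulus among the singular points: 1/6.
At the order-3 pole -1/6 set g(r) = (r - (-1/6))^3*f(r) = 14*r/23 - 19/24.
Order-3 pole: residue = g''(a)/2; g''(-1/6) = 0, so the residue is 0.

Radius of convergence at 0: 1/6.
At -1/6: a pole of order 3; residue 0.


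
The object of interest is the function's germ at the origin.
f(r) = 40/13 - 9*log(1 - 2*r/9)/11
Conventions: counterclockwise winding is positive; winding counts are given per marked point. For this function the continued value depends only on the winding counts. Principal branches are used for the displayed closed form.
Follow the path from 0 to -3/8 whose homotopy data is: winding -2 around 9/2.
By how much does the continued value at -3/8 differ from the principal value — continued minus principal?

The rational part is single-valued and drops out of the difference; each branch term changes only by its own monodromy.
(-9/11)*log(1 - r/(9/2)): each positive loop around 9/2 adds 2*pi*i to the log, so winding -2 contributes (-9/11)*(-2)*2*pi*i = (36/11)*pi*i.
Summing the contributions at r = -3/8 gives (36/11)*pi*i.

Continued minus principal equals (36/11)*pi*i.


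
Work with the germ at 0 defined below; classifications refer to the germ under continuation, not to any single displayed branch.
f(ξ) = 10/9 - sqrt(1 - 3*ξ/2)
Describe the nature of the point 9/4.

The point is a regular point.

There is no denominator, hence no pole anywhere.
Branch term sqrt(1 - ξ/(2/3)): argument at 9/4 is -19/8, nonzero, so 9/4 is not its branch point (a point on a principal cut is still regular for the continued germ).
So the germ continues analytically to 9/4.


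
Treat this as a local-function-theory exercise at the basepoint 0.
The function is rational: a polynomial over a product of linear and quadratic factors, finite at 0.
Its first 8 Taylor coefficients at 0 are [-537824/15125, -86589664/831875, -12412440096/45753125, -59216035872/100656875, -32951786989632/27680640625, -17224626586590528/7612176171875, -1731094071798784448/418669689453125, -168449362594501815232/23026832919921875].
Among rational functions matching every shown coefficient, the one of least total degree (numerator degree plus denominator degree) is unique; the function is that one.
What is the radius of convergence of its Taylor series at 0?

The radius of convergence is 5/7.

No rational of total degree below 5 reproduces all 8 coefficients; solving the [0/5] Pade equations on them gives f(j) = 32/((j - 5/7)**3*(j + 11/7)**2), whose expansion matches every shown term.
Denominator factor (j + 11/7)^2: pole of order 2 at -11/7, modulus 11/7.
Denominator factor (j - 5/7)^3: pole of order 3 at 5/7, modulus 5/7.
The radius of convergence is the smallest modulus among the singular points: 5/7.


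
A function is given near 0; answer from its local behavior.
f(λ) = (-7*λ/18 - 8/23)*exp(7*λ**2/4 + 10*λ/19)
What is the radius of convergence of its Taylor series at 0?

The factor exp(7*λ**2/4 + 10*λ/19) is entire and contributes no finite singular point.
The polynomial part has no poles.
No finite singular points: the Taylor series at 0 converges everywhere.

The radius of convergence is infinite.


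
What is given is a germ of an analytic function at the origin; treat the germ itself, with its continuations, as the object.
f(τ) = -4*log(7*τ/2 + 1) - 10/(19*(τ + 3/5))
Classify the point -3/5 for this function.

The point is a pole of order 1.

The denominator factor τ + 3/5 vanishes at -3/5 and appears to the power 1; the numerator there equals -10/19, nonzero, and no other factor vanishes.
The branch terms are analytic at this point.
Hence a pole whose order is the multiplicity, 1.


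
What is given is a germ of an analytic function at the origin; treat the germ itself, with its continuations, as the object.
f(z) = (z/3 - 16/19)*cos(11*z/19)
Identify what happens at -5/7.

The point is a regular point.

There is no denominator, hence no pole anywhere.
The factor cos(11*z/19) is entire.
So the germ continues analytically to -5/7.


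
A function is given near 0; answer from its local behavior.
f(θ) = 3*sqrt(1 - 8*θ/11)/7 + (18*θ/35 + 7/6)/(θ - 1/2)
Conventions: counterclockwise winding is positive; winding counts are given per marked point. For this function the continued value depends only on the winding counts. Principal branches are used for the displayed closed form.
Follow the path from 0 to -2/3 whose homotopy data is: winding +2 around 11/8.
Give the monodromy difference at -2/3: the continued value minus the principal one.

The rational part is single-valued and drops out of the difference; each branch term changes only by its own monodromy.
(3/7)*sqrt(1 - θ/(11/8)): winding +2 is even, the square root returns to the same sheet, contribution 0.
Summing the contributions at θ = -2/3 gives 0.

Continued minus principal equals 0.


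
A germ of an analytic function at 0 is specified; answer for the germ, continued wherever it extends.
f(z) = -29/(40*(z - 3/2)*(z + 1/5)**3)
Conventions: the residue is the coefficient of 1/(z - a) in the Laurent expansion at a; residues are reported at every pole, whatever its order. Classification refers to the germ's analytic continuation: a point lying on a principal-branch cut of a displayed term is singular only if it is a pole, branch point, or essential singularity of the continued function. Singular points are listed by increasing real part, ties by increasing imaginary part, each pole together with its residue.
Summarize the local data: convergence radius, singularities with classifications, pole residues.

Denominator factor (z - 3/2): pole of order 1 at 3/2, modulus 3/2.
Denominator factor (z + 1/5)^3: pole of order 3 at -1/5, modulus 1/5.
The radius of convergence is the smallest modulus among the singular points: 1/5.
At the order-3 pole -1/5 set g(z) = (z - (-1/5))^3*f(z) = -29/(40*(z - 3/2)).
Order-3 pole: residue = g''(a)/2; g''(-1/5) = 1450/4913, so the residue is 725/4913.
At the order-1 pole 3/2 set g(z) = (z - (3/2))*f(z) = -29/(40*(z + 1/5)**3).
Simple pole: residue = g(a) at a = 3/2, which is -725/4913.
List the singular points by increasing real part (a conjugate pair: the negative imaginary part first).

Radius of convergence at 0: 1/5.
At -1/5: a pole of order 3; residue 725/4913.
At 3/2: a pole of order 1; residue -725/4913.


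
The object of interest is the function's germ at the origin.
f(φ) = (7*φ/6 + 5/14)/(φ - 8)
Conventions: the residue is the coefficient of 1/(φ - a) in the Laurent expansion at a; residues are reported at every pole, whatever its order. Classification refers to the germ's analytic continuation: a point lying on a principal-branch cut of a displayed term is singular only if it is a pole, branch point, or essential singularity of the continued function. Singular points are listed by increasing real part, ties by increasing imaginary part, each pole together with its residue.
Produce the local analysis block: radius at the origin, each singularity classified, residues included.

Radius of convergence at 0: 8.
At 8: a pole of order 1; residue 407/42.

Denominator factor (φ - 8): pole of order 1 at 8, modulus 8.
The radius of convergence is the smallest modulus among the singular points: 8.
At the order-1 pole 8 set g(φ) = (φ - (8))*f(φ) = 7*φ/6 + 5/14.
Simple pole: residue = g(a) at a = 8, which is 407/42.


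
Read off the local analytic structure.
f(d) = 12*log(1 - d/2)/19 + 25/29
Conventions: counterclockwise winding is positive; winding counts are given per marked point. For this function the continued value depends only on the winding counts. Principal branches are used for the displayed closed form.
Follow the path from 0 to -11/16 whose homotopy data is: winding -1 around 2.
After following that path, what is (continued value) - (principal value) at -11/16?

The rational part is single-valued and drops out of the difference; each branch term changes only by its own monodromy.
(12/19)*log(1 - d/(2)): each positive loop around 2 adds 2*pi*i to the log, so winding -1 contributes (12/19)*(-1)*2*pi*i = -(24/19)*pi*i.
Summing the contributions at d = -11/16 gives -(24/19)*pi*i.

Continued minus principal equals -(24/19)*pi*i.


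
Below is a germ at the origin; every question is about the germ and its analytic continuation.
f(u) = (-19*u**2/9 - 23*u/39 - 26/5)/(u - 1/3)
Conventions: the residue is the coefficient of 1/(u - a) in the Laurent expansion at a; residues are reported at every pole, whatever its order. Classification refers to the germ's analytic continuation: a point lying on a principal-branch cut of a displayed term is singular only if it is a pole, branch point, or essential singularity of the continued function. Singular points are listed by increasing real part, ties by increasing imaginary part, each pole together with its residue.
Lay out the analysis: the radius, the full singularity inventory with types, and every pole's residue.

Radius of convergence at 0: 1/3.
At 1/3: a pole of order 1; residue -29648/5265.

Denominator factor (u - 1/3): pole of order 1 at 1/3, modulus 1/3.
The radius of convergence is the smallest modulus among the singular points: 1/3.
At the order-1 pole 1/3 set g(u) = (u - (1/3))*f(u) = -19*u**2/9 - 23*u/39 - 26/5.
Simple pole: residue = g(a) at a = 1/3, which is -29648/5265.


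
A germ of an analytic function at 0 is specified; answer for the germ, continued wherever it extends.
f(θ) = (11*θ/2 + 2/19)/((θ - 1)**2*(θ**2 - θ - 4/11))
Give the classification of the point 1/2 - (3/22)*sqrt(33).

The point is a pole of order 1.

The denominator factor θ**2 - θ - 4/11 vanishes at 1/2 - (3/22)*sqrt(33) and appears to the power 1; the numerator there equals 217/76 - (3/4)*sqrt(33), nonzero, and no other factor vanishes.
Hence a pole whose order is the multiplicity, 1.


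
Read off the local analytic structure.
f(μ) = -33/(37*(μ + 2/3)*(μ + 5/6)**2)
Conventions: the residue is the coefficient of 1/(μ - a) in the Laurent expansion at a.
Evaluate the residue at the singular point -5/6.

At the order-2 pole -5/6 set g(μ) = (μ - (-5/6))^2*f(μ) = -33/(37*(μ + 2/3)).
Order-2 pole: residue = g'(a); g'(-5/6) = 1188/37, so the residue is 1188/37.

The residue is 1188/37.


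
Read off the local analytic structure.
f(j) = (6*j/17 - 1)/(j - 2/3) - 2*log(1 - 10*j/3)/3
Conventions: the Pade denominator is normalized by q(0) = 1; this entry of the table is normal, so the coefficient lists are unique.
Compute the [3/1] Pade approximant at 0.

Taylor coefficients needed (expand at 0): a_0 = 3/2, a_1 = 2413/612, a_2 = 23077/3672, a_3 = 799879/66096, a_4 = 3487637/132192.
Write the denominator as Q(j) = 1 + q1*j. Requiring Q*f - P = O(j^5) with deg P <= 3 kills the coefficients of j^4..j^4 in Q*f:
  j^4: a_4 + q1*a_3 = 0, i.e. 3487637/132192 + (799879/66096)*q1 = 0.
Solving this linear system: q1 = -3487637/1599758.
The numerator is Q*f truncated at degree 3: P0 = a_0 = 3/2; P1 = a_1 + q1*a_0 = 82320661/122381487; P2 = a_2 + q1*a_1 = -49913210/21596733; P3 = a_3 + q1*a_2 = -310850650/194370597.

The Pade approximant has numerator coefficients [3/2, 82320661/122381487, -49913210/21596733, -310850650/194370597]; denominator coefficients [1, -3487637/1599758].


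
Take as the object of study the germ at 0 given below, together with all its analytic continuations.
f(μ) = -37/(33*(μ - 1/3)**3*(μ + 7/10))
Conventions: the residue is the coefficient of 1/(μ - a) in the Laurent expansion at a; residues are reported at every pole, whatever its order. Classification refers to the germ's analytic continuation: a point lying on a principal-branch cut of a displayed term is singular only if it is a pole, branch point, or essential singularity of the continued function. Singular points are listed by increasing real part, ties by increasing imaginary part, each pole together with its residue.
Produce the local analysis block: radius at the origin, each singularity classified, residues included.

Radius of convergence at 0: 1/3.
At -7/10: a pole of order 1; residue 333000/327701.
At 1/3: a pole of order 3; residue -333000/327701.

Denominator factor (μ - 1/3)^3: pole of order 3 at 1/3, modulus 1/3.
Denominator factor (μ + 7/10): pole of order 1 at -7/10, modulus 7/10.
The radius of convergence is the smallest modulus among the singular points: 1/3.
At the order-1 pole -7/10 set g(μ) = (μ - (-7/10))*f(μ) = -37/(33*(μ - 1/3)**3).
Simple pole: residue = g(a) at a = -7/10, which is 333000/327701.
At the order-3 pole 1/3 set g(μ) = (μ - (1/3))^3*f(μ) = -37/(33*(μ + 7/10)).
Order-3 pole: residue = g''(a)/2; g''(1/3) = -666000/327701, so the residue is -333000/327701.
List the singular points by increasing real part (a conjugate pair: the negative imaginary part first).


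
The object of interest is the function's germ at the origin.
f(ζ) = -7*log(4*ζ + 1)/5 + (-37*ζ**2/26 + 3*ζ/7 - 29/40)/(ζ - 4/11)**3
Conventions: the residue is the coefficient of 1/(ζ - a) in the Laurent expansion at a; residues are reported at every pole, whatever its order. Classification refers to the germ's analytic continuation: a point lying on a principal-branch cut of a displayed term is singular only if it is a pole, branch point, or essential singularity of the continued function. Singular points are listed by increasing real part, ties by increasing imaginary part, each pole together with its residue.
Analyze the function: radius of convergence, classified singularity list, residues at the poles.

Radius of convergence at 0: 1/4.
At -1/4: a logarithmic branch point.
At 4/11: a pole of order 3; residue -37/26.

Denominator factor (ζ - 4/11)^3: pole of order 3 at 4/11, modulus 4/11.
Branch term (-7/5)*log(1 - ζ/(-1/4)): its argument vanishes at ζ = -1/4, a logarithmic branch point, modulus 1/4.
The radius of convergence is the smallest modulus among the singular points: 1/4.
The branch term is analytic at 4/11 and contributes nothing to the residue; only the rational part matters.
At the order-3 pole 4/11 set g(ζ) = (ζ - (4/11))^3*(rational part) = -37*ζ**2/26 + 3*ζ/7 - 29/40.
Order-3 pole: residue = g''(a)/2; g''(4/11) = -37/13, so the residue is -37/26.
List the singular points by increasing real part (a conjugate pair: the negative imaginary part first).


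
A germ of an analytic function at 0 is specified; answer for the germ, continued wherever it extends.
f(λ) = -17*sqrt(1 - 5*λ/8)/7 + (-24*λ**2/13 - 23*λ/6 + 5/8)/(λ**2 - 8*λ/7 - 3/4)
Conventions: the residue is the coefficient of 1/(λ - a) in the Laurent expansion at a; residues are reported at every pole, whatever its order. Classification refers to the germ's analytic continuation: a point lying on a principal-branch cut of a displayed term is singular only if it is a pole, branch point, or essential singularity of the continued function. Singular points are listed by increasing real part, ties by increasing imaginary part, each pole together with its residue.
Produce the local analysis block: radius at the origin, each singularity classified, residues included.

Denominator factor (λ**2 - 8*λ/7 - 3/4): discriminant 211/49, real irrational roots 4/7 + (1/14)*sqrt(211) and 4/7 - (1/14)*sqrt(211); poles of order 1, moduli 4/7 + (1/14)*sqrt(211) and -4/7 + (1/14)*sqrt(211).
Branch term (-17/7)*sqrt(1 - λ/(8/5)): its argument vanishes at λ = 8/5, a square-root branch point, modulus 8/5.
The radius of convergence is the smallest modulus among the singular points: -4/7 + (1/14)*sqrt(211).
The branch term is analytic at 4/7 - (1/14)*sqrt(211) and contributes nothing to the residue; only the rational part matters.
The factor λ**2 - 8*λ/7 - 3/4 splits as (λ - a)(λ - a') with a = 4/7 - (1/14)*sqrt(211), a' = 4/7 + (1/14)*sqrt(211). At the order-1 pole a set g(λ) = (λ - a)*(rational part) = [-24*λ**2/13 - 23*λ/6 + 5/8] / (λ - a').
Simple pole: residue = g(a) at a = 4/7 - (1/14)*sqrt(211), which is -3245/1092 + (63533/460824)*sqrt(211).
The branch term is analytic at 4/7 + (1/14)*sqrt(211) and contributes nothing to the residue; only the rational part matters.
The factor λ**2 - 8*λ/7 - 3/4 splits as (λ - a)(λ - a') with a = 4/7 + (1/14)*sqrt(211), a' = 4/7 - (1/14)*sqrt(211). At the order-1 pole a set g(λ) = (λ - a)*(rational part) = [-24*λ**2/13 - 23*λ/6 + 5/8] / (λ - a').
Simple pole: residue = g(a) at a = 4/7 + (1/14)*sqrt(211), which is -3245/1092 - (63533/460824)*sqrt(211).
List the singular points by increasing real part (a conjugate pair: the negative imaginary part first).

Radius of convergence at 0: -4/7 + (1/14)*sqrt(211).
At 4/7 - (1/14)*sqrt(211): a pole of order 1; residue -3245/1092 + (63533/460824)*sqrt(211).
At 8/5: an algebraic (square-root) branch point.
At 4/7 + (1/14)*sqrt(211): a pole of order 1; residue -3245/1092 - (63533/460824)*sqrt(211).


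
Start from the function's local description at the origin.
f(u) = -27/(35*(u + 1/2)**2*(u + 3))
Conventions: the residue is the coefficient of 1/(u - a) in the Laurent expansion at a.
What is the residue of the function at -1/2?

At the order-2 pole -1/2 set g(u) = (u - (-1/2))^2*f(u) = -27/(35*(u + 3)).
Order-2 pole: residue = g'(a); g'(-1/2) = 108/875, so the residue is 108/875.

The residue is 108/875.


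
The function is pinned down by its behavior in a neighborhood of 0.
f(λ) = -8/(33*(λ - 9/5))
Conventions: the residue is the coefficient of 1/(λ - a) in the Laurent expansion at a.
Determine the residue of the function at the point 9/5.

The residue is -8/33.

At the order-1 pole 9/5 set g(λ) = (λ - (9/5))*f(λ) = -8/33.
Simple pole: residue = g(a) at a = 9/5, which is -8/33.


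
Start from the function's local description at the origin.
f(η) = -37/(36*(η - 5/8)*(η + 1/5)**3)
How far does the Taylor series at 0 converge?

The radius of convergence is 1/5.

Denominator factor (η + 1/5)^3: pole of order 3 at -1/5, modulus 1/5.
Denominator factor (η - 5/8): pole of order 1 at 5/8, modulus 5/8.
The radius of convergence is the smallest modulus among the singular points: 1/5.


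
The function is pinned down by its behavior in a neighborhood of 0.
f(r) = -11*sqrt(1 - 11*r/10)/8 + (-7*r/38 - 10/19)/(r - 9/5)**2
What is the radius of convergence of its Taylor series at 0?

Denominator factor (r - 9/5)^2: pole of order 2 at 9/5, modulus 9/5.
Branch term (-11/8)*sqrt(1 - r/(10/11)): its argument vanishes at r = 10/11, a square-root branch point, modulus 10/11.
The radius of convergence is the smallest modulus among the singular points: 10/11.

The radius of convergence is 10/11.


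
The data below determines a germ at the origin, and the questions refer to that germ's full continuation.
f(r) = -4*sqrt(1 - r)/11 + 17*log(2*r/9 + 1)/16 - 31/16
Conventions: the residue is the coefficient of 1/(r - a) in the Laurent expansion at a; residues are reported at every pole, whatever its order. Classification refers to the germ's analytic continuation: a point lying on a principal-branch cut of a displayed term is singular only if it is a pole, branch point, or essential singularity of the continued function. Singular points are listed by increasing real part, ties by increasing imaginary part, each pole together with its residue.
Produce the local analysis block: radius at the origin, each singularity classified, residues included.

Radius of convergence at 0: 1.
At -9/2: a logarithmic branch point.
At 1: an algebraic (square-root) branch point.

Branch term (17/16)*log(1 - r/(-9/2)): its argument vanishes at r = -9/2, a logarithmic branch point, modulus 9/2.
Branch term (-4/11)*sqrt(1 - r/(1)): its argument vanishes at r = 1, a square-root branch point, modulus 1.
The radius of convergence is the smallest modulus among the singular points: 1.
List the singular points by increasing real part (a conjugate pair: the negative imaginary part first).


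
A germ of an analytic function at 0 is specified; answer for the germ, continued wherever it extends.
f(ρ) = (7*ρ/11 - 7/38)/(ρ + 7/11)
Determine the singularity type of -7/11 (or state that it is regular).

The point is a pole of order 1.

The denominator factor ρ + 7/11 vanishes at -7/11 and appears to the power 1; the numerator there equals -2709/4598, nonzero, and no other factor vanishes.
Hence a pole whose order is the multiplicity, 1.


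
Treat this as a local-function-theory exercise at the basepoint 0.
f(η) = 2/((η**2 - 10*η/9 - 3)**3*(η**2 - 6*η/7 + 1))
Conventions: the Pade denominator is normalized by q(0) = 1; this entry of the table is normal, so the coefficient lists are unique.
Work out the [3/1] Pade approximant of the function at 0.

The Pade approximant has numerator coefficients [-2/27, -11041175/499011678, -232039160/6736657653, 35655398404/545669269893]; denominator coefficients [1, 143001697/258746796].

Taylor coefficients needed (expand at 0): a_0 = -2/27, a_1 = 32/1701, a_2 = -14416/321489, a_3 = 16428368/182284263, a_4 = -572006788/11483908569.
Write the denominator as Q(η) = 1 + q1*η. Requiring Q*f - P = O(η^5) with deg P <= 3 kills the coefficients of η^4..η^4 in Q*f:
  η^4: a_4 + q1*a_3 = 0, i.e. -572006788/11483908569 + (16428368/182284263)*q1 = 0.
Solving this linear system: q1 = 143001697/258746796.
The numerator is Q*f truncated at degree 3: P0 = a_0 = -2/27; P1 = a_1 + q1*a_0 = -11041175/499011678; P2 = a_2 + q1*a_1 = -232039160/6736657653; P3 = a_3 + q1*a_2 = 35655398404/545669269893.


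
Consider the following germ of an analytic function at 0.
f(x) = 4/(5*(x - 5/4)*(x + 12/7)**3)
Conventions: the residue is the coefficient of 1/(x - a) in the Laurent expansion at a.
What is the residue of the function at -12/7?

At the order-3 pole -12/7 set g(x) = (x - (-12/7))^3*f(x) = 4/(5*(x - 5/4)).
Order-3 pole: residue = g''(a)/2; g''(-12/7) = -175616/2858935, so the residue is -87808/2858935.

The residue is -87808/2858935.


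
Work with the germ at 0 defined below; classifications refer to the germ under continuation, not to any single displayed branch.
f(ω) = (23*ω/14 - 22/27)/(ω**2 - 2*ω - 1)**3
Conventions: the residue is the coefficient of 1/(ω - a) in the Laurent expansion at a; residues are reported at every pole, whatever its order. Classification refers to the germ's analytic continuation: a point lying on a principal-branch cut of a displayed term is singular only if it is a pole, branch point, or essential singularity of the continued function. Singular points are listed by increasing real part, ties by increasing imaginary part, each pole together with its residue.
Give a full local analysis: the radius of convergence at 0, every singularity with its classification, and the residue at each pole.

Radius of convergence at 0: -1 + sqrt(2).
At 1 - sqrt(2): a pole of order 3; residue -(313/16128)*sqrt(2).
At 1 + sqrt(2): a pole of order 3; residue (313/16128)*sqrt(2).

Denominator factor (ω**2 - 2*ω - 1)^3: discriminant 8, real irrational roots 1 + sqrt(2) and 1 - sqrt(2); poles of order 3, moduli 1 + sqrt(2) and -1 + sqrt(2).
The radius of convergence is the smallest modulus among the singular points: -1 + sqrt(2).
The factor ω**2 - 2*ω - 1 splits as (ω - a)(ω - a') with a = 1 - sqrt(2), a' = 1 + sqrt(2). At the order-3 pole a set g(ω) = (ω - a)^3*f(ω) = [23*ω/14 - 22/27] / (ω - a')^3.
Order-3 pole: residue = g''(a)/2; g''(1 - sqrt(2)) = -(313/8064)*sqrt(2), so the residue is -(313/16128)*sqrt(2).
The factor ω**2 - 2*ω - 1 splits as (ω - a)(ω - a') with a = 1 + sqrt(2), a' = 1 - sqrt(2). At the order-3 pole a set g(ω) = (ω - a)^3*f(ω) = [23*ω/14 - 22/27] / (ω - a')^3.
Order-3 pole: residue = g''(a)/2; g''(1 + sqrt(2)) = (313/8064)*sqrt(2), so the residue is (313/16128)*sqrt(2).
List the singular points by increasing real part (a conjugate pair: the negative imaginary part first).


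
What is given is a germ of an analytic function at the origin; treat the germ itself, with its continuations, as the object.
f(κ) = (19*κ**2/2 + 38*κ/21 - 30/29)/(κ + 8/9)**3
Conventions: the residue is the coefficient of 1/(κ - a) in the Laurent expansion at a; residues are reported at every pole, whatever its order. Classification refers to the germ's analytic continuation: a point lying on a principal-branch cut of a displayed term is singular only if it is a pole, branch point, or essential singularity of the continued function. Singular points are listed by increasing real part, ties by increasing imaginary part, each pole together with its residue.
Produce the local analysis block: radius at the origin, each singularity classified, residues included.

Radius of convergence at 0: 8/9.
At -8/9: a pole of order 3; residue 19/2.

Denominator factor (κ + 8/9)^3: pole of order 3 at -8/9, modulus 8/9.
The radius of convergence is the smallest modulus among the singular points: 8/9.
At the order-3 pole -8/9 set g(κ) = (κ - (-8/9))^3*f(κ) = 19*κ**2/2 + 38*κ/21 - 30/29.
Order-3 pole: residue = g''(a)/2; g''(-8/9) = 19, so the residue is 19/2.
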